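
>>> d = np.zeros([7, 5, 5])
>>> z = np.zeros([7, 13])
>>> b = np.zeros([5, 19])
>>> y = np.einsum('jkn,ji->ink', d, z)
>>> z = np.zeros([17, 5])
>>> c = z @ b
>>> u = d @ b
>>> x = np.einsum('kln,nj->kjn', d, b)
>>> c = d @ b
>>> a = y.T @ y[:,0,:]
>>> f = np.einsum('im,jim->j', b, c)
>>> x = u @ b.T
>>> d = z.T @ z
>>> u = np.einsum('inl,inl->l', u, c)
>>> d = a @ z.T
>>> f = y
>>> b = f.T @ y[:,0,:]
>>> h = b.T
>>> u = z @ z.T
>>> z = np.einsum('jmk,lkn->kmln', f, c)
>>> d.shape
(5, 5, 17)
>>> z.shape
(5, 5, 7, 19)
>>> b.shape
(5, 5, 5)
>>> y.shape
(13, 5, 5)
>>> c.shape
(7, 5, 19)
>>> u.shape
(17, 17)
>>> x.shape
(7, 5, 5)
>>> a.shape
(5, 5, 5)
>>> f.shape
(13, 5, 5)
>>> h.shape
(5, 5, 5)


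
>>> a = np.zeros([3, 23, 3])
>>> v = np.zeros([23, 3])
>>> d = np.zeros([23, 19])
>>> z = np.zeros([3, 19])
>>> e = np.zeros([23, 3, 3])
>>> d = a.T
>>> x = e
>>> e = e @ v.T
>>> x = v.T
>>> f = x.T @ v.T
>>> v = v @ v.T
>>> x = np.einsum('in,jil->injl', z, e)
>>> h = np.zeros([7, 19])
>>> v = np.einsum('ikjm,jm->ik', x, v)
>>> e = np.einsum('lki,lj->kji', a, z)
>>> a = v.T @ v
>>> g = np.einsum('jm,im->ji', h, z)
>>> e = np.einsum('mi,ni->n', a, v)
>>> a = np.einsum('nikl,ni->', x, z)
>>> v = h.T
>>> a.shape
()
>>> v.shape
(19, 7)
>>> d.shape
(3, 23, 3)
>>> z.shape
(3, 19)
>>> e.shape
(3,)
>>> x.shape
(3, 19, 23, 23)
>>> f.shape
(23, 23)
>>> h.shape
(7, 19)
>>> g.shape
(7, 3)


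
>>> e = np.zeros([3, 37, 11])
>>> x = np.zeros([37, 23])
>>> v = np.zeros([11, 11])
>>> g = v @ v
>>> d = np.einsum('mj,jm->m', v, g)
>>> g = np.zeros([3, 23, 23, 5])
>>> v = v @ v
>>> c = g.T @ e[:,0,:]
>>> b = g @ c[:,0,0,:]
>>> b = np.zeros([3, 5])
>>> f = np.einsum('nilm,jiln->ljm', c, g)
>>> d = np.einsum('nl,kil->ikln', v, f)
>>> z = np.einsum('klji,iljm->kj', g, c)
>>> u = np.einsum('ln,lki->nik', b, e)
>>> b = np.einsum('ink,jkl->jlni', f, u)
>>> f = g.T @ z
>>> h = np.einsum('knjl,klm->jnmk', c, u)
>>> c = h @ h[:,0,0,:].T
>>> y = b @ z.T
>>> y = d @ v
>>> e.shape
(3, 37, 11)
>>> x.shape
(37, 23)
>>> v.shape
(11, 11)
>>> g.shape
(3, 23, 23, 5)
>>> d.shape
(3, 23, 11, 11)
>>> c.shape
(23, 23, 37, 23)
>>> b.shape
(5, 37, 3, 23)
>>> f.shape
(5, 23, 23, 23)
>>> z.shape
(3, 23)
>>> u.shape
(5, 11, 37)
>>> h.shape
(23, 23, 37, 5)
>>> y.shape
(3, 23, 11, 11)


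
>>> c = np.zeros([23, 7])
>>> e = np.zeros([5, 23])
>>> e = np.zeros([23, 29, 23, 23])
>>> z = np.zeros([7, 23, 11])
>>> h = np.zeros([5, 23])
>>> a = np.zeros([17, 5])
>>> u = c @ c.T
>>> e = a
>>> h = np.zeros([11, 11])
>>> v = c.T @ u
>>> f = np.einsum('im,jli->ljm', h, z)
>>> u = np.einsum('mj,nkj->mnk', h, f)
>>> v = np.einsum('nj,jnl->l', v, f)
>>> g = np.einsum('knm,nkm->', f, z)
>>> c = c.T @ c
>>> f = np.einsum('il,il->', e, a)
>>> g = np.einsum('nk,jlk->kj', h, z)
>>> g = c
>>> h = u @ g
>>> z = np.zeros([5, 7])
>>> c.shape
(7, 7)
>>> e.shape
(17, 5)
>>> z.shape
(5, 7)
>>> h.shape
(11, 23, 7)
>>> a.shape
(17, 5)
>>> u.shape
(11, 23, 7)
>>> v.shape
(11,)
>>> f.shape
()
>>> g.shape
(7, 7)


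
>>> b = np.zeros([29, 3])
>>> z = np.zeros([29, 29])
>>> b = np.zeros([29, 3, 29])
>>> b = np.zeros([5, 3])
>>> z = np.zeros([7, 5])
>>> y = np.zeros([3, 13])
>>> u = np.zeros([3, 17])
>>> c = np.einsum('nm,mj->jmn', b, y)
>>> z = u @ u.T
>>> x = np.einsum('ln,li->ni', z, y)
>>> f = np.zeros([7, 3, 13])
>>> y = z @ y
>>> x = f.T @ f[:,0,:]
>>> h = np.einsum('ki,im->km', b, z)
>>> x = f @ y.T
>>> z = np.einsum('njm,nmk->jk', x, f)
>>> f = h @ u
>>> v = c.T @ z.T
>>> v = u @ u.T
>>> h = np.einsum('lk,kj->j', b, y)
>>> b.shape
(5, 3)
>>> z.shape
(3, 13)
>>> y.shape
(3, 13)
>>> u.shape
(3, 17)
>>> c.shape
(13, 3, 5)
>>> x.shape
(7, 3, 3)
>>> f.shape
(5, 17)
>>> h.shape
(13,)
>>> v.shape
(3, 3)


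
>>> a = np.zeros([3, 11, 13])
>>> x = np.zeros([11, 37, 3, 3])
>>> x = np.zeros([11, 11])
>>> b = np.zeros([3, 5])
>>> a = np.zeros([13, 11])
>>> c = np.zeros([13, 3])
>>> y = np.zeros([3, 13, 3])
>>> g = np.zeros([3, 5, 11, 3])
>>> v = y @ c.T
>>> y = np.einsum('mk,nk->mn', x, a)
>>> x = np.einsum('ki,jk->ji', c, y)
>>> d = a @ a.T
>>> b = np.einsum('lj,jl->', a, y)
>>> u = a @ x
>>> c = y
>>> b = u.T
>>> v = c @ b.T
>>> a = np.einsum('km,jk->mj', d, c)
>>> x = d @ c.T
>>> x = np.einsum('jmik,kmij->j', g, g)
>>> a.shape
(13, 11)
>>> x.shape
(3,)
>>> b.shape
(3, 13)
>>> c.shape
(11, 13)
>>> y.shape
(11, 13)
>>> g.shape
(3, 5, 11, 3)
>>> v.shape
(11, 3)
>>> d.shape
(13, 13)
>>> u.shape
(13, 3)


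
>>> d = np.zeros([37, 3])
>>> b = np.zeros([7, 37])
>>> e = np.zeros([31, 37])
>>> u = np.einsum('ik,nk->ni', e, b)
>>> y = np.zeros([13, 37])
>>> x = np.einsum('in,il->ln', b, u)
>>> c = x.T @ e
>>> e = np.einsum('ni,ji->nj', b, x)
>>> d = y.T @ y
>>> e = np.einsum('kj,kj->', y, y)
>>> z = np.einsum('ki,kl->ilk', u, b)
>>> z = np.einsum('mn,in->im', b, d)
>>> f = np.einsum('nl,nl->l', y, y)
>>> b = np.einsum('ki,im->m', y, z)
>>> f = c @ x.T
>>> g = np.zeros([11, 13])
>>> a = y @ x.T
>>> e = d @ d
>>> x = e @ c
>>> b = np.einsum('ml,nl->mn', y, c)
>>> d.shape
(37, 37)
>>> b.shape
(13, 37)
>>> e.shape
(37, 37)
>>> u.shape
(7, 31)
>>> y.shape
(13, 37)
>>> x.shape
(37, 37)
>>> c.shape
(37, 37)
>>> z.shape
(37, 7)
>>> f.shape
(37, 31)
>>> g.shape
(11, 13)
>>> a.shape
(13, 31)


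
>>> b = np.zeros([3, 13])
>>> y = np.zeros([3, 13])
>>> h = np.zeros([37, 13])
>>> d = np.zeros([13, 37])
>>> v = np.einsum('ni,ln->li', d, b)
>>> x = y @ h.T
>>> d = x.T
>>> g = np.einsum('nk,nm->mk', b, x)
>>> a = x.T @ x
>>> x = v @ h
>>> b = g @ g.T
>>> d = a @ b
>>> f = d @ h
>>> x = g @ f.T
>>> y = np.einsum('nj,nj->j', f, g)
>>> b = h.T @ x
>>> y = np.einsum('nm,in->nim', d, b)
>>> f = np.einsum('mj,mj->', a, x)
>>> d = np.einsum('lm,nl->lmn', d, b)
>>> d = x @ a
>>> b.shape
(13, 37)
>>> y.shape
(37, 13, 37)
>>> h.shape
(37, 13)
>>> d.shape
(37, 37)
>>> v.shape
(3, 37)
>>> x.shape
(37, 37)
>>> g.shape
(37, 13)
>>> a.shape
(37, 37)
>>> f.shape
()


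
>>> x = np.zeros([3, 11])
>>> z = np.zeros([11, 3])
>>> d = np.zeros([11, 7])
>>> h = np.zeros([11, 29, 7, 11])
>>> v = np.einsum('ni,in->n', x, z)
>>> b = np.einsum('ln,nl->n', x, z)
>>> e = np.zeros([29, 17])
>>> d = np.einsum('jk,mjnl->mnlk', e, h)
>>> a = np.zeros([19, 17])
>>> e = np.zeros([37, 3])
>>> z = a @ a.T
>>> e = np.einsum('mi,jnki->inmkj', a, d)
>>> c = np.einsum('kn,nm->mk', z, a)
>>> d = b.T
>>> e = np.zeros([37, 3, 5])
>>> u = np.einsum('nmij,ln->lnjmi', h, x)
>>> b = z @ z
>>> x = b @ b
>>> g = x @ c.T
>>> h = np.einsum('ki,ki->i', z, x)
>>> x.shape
(19, 19)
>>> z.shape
(19, 19)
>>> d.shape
(11,)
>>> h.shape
(19,)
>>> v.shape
(3,)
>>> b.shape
(19, 19)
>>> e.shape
(37, 3, 5)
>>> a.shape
(19, 17)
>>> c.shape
(17, 19)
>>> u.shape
(3, 11, 11, 29, 7)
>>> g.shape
(19, 17)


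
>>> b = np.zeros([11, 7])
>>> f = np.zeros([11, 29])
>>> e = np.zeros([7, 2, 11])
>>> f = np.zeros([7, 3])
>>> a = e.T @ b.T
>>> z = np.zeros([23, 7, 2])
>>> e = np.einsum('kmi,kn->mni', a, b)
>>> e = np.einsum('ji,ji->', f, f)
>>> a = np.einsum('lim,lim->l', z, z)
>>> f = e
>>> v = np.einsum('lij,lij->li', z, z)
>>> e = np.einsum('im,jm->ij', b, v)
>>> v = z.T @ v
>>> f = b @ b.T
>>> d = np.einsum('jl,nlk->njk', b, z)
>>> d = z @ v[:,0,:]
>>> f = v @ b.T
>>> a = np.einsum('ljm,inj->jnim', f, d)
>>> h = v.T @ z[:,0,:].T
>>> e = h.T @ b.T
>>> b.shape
(11, 7)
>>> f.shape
(2, 7, 11)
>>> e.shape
(23, 7, 11)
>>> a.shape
(7, 7, 23, 11)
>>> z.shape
(23, 7, 2)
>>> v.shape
(2, 7, 7)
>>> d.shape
(23, 7, 7)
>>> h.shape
(7, 7, 23)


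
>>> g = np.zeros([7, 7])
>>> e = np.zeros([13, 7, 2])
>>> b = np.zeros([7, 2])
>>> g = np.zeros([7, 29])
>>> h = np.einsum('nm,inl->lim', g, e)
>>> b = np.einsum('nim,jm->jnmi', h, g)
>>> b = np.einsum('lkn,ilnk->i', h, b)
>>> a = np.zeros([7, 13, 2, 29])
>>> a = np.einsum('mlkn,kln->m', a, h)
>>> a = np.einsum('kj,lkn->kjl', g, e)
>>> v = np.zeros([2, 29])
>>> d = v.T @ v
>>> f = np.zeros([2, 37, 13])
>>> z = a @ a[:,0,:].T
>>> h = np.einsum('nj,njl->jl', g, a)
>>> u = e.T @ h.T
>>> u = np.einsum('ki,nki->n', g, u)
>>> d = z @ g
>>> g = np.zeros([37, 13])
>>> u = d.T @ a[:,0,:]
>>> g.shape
(37, 13)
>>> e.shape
(13, 7, 2)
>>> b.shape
(7,)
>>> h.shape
(29, 13)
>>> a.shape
(7, 29, 13)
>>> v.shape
(2, 29)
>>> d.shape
(7, 29, 29)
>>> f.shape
(2, 37, 13)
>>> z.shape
(7, 29, 7)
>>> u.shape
(29, 29, 13)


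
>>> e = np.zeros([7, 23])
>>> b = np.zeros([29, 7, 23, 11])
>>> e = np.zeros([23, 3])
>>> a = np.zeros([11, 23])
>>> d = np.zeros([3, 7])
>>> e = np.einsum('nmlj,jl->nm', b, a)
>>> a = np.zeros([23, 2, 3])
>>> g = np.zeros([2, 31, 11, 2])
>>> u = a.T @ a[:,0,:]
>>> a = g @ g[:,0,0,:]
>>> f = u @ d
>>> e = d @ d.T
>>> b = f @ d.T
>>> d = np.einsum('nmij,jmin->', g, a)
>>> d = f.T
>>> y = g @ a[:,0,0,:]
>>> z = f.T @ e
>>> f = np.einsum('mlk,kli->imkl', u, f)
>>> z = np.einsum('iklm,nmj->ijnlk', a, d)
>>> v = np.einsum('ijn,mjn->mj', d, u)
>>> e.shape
(3, 3)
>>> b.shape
(3, 2, 3)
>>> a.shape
(2, 31, 11, 2)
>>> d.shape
(7, 2, 3)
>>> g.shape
(2, 31, 11, 2)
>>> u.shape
(3, 2, 3)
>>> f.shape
(7, 3, 3, 2)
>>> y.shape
(2, 31, 11, 2)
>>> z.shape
(2, 3, 7, 11, 31)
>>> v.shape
(3, 2)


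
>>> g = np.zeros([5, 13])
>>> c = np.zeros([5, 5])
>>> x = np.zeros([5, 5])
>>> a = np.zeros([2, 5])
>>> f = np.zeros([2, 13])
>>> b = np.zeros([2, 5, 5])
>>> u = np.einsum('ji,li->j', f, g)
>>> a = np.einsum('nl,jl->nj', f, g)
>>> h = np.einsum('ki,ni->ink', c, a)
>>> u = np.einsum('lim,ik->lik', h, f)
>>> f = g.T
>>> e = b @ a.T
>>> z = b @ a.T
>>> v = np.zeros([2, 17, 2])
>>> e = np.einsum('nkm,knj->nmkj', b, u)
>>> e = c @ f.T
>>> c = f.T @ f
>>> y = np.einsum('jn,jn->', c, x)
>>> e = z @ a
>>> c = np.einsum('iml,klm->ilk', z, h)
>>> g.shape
(5, 13)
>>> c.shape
(2, 2, 5)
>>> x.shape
(5, 5)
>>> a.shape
(2, 5)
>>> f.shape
(13, 5)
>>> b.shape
(2, 5, 5)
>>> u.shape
(5, 2, 13)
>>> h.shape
(5, 2, 5)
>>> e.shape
(2, 5, 5)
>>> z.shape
(2, 5, 2)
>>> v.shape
(2, 17, 2)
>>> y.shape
()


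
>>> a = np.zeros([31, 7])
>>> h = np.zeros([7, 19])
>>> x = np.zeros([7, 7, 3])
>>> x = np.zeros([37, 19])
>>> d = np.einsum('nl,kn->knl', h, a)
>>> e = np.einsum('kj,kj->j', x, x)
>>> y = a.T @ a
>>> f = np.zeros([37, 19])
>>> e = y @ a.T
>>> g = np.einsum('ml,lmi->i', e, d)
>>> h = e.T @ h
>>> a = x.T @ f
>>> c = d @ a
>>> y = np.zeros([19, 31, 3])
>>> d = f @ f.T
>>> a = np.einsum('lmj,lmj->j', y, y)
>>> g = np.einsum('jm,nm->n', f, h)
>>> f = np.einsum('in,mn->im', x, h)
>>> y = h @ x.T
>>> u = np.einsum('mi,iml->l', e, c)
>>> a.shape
(3,)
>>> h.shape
(31, 19)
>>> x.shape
(37, 19)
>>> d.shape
(37, 37)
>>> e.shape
(7, 31)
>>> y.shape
(31, 37)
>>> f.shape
(37, 31)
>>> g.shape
(31,)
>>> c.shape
(31, 7, 19)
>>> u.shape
(19,)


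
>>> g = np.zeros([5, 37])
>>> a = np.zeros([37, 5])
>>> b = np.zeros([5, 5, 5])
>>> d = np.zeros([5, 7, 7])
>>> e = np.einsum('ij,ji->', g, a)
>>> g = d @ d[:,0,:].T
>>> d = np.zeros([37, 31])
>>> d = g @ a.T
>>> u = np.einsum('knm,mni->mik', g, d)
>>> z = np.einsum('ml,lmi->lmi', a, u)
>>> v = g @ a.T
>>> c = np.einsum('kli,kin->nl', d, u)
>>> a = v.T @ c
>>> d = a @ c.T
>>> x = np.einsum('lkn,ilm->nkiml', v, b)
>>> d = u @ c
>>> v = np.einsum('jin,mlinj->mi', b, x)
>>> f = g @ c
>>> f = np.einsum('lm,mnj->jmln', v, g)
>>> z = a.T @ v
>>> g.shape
(5, 7, 5)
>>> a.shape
(37, 7, 7)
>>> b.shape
(5, 5, 5)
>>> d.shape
(5, 37, 7)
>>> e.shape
()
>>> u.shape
(5, 37, 5)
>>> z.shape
(7, 7, 5)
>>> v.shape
(37, 5)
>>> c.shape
(5, 7)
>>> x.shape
(37, 7, 5, 5, 5)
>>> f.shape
(5, 5, 37, 7)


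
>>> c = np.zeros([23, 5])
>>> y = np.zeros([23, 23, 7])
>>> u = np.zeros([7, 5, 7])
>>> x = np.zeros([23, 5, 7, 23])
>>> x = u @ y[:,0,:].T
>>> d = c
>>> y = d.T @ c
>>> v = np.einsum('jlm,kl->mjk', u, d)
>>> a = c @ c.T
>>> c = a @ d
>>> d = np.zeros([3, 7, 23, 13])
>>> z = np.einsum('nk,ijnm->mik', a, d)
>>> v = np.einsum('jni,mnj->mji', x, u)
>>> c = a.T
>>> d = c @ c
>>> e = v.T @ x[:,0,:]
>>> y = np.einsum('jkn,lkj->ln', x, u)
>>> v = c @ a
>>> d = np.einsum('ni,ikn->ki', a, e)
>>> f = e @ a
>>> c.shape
(23, 23)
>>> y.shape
(7, 23)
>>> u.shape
(7, 5, 7)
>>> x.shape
(7, 5, 23)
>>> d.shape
(7, 23)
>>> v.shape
(23, 23)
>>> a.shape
(23, 23)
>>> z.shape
(13, 3, 23)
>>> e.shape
(23, 7, 23)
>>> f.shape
(23, 7, 23)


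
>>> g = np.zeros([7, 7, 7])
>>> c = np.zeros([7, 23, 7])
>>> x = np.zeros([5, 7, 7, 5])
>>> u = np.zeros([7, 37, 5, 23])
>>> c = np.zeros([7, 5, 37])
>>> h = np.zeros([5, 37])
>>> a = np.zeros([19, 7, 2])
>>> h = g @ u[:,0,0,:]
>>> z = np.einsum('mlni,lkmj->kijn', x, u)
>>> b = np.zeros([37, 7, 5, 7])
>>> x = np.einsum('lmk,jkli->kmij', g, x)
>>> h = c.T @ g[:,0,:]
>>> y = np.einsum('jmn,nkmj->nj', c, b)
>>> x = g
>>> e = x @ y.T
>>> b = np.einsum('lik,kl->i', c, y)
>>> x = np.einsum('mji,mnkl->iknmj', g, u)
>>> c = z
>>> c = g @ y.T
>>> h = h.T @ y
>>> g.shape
(7, 7, 7)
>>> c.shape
(7, 7, 37)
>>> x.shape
(7, 5, 37, 7, 7)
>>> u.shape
(7, 37, 5, 23)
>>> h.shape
(7, 5, 7)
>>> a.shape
(19, 7, 2)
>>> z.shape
(37, 5, 23, 7)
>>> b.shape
(5,)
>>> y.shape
(37, 7)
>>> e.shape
(7, 7, 37)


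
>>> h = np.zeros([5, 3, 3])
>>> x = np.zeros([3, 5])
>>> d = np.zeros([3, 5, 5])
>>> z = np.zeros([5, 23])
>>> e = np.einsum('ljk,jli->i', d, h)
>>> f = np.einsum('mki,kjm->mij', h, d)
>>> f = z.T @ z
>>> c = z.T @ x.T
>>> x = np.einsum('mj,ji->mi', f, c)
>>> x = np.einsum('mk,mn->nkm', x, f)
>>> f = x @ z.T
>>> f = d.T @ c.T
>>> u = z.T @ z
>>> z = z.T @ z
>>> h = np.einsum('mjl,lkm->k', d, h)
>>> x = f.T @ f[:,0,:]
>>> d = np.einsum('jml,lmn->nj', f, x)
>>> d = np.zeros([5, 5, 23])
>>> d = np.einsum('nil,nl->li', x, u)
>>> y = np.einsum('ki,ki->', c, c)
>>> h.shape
(3,)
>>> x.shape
(23, 5, 23)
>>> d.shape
(23, 5)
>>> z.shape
(23, 23)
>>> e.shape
(3,)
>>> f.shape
(5, 5, 23)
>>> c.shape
(23, 3)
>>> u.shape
(23, 23)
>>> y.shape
()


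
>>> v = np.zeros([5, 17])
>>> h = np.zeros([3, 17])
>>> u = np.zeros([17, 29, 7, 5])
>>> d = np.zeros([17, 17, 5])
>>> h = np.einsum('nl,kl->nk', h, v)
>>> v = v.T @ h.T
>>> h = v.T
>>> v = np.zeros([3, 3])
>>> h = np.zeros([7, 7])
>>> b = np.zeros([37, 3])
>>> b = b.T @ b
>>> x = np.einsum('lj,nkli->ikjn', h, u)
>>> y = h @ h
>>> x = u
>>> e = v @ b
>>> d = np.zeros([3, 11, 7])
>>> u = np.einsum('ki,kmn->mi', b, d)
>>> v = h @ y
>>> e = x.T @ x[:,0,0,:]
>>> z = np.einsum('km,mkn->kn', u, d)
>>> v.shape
(7, 7)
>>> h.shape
(7, 7)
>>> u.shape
(11, 3)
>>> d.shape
(3, 11, 7)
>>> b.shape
(3, 3)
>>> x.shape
(17, 29, 7, 5)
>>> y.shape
(7, 7)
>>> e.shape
(5, 7, 29, 5)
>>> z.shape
(11, 7)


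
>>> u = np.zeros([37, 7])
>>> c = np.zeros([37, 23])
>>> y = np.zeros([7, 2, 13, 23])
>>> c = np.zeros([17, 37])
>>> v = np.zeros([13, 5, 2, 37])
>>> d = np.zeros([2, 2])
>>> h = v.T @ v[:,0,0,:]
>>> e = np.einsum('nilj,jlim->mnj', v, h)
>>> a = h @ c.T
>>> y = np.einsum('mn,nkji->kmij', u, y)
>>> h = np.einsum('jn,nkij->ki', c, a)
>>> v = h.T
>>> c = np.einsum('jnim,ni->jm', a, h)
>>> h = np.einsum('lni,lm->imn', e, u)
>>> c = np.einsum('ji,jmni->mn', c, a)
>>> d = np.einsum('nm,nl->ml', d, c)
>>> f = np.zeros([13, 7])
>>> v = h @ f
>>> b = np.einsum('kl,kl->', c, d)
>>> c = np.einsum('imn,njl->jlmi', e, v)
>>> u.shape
(37, 7)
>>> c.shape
(7, 7, 13, 37)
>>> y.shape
(2, 37, 23, 13)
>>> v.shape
(37, 7, 7)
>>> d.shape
(2, 5)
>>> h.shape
(37, 7, 13)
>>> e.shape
(37, 13, 37)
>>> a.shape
(37, 2, 5, 17)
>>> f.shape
(13, 7)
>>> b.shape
()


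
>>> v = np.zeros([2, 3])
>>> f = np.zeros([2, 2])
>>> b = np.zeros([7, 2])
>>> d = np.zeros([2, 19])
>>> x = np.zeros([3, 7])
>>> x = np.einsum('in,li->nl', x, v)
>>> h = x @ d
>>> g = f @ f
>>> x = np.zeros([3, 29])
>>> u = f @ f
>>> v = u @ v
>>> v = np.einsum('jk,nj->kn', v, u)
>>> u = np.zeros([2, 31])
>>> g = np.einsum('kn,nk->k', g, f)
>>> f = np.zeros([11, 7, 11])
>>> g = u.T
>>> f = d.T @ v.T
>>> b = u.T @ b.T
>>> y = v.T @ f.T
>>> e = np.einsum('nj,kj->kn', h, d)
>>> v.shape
(3, 2)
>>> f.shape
(19, 3)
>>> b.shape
(31, 7)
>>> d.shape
(2, 19)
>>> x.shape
(3, 29)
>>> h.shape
(7, 19)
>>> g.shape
(31, 2)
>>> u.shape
(2, 31)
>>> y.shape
(2, 19)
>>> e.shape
(2, 7)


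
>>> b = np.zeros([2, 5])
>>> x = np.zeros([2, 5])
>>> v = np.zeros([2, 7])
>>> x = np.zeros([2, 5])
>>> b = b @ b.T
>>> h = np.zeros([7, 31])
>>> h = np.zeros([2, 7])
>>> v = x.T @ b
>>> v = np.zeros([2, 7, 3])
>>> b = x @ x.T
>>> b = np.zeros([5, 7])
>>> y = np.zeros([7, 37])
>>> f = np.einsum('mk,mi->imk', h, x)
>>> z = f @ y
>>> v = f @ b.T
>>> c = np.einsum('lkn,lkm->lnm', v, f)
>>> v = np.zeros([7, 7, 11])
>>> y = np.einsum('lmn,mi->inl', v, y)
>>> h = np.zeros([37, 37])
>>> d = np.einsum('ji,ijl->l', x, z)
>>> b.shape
(5, 7)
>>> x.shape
(2, 5)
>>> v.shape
(7, 7, 11)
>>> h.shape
(37, 37)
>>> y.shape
(37, 11, 7)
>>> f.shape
(5, 2, 7)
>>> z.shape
(5, 2, 37)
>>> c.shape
(5, 5, 7)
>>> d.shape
(37,)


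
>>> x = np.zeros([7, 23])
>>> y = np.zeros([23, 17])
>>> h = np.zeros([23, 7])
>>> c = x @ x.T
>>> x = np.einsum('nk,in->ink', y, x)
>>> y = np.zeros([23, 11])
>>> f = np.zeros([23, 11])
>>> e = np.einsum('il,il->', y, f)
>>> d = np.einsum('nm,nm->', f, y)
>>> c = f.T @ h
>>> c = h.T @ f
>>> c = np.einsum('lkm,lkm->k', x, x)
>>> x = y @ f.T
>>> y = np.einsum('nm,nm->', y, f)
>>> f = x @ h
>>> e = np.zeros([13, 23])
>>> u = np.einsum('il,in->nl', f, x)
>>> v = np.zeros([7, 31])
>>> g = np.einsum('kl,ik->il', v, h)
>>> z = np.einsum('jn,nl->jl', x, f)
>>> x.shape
(23, 23)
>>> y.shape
()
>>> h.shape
(23, 7)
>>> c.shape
(23,)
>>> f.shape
(23, 7)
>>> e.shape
(13, 23)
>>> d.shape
()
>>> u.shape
(23, 7)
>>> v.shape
(7, 31)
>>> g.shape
(23, 31)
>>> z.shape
(23, 7)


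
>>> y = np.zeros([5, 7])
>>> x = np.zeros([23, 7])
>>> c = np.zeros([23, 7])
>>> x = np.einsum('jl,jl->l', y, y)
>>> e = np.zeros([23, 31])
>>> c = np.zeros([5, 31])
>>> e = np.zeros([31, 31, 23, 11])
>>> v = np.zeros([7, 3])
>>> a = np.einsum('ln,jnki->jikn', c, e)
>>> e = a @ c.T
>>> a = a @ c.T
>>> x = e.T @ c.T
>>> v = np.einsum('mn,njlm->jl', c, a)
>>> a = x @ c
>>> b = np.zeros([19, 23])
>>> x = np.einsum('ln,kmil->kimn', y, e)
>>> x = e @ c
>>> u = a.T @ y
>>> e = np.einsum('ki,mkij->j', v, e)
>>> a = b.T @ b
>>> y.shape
(5, 7)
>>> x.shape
(31, 11, 23, 31)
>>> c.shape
(5, 31)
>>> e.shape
(5,)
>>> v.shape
(11, 23)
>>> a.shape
(23, 23)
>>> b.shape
(19, 23)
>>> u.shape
(31, 11, 23, 7)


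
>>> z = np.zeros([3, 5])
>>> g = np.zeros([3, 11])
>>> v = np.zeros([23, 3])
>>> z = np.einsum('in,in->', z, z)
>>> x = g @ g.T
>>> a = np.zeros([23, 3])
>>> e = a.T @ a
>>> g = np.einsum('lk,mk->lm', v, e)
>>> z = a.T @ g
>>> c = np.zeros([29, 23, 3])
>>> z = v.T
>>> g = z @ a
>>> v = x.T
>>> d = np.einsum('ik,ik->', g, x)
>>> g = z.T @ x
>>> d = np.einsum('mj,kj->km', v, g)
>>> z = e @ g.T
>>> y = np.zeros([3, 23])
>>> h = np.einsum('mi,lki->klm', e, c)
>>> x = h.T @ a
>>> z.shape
(3, 23)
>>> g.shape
(23, 3)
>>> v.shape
(3, 3)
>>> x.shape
(3, 29, 3)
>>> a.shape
(23, 3)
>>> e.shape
(3, 3)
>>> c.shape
(29, 23, 3)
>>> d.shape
(23, 3)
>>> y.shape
(3, 23)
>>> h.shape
(23, 29, 3)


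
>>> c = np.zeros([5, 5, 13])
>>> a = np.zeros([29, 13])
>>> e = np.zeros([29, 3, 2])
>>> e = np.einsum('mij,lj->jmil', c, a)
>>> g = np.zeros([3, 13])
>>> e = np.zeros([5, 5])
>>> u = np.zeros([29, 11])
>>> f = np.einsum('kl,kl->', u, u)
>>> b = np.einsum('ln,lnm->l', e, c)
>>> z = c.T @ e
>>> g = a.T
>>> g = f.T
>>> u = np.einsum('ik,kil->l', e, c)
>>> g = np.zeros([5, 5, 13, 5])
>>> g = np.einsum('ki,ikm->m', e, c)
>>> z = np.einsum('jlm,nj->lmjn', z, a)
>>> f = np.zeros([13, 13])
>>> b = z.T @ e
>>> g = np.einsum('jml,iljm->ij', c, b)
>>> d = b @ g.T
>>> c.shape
(5, 5, 13)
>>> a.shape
(29, 13)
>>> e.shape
(5, 5)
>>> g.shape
(29, 5)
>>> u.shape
(13,)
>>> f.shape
(13, 13)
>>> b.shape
(29, 13, 5, 5)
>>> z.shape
(5, 5, 13, 29)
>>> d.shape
(29, 13, 5, 29)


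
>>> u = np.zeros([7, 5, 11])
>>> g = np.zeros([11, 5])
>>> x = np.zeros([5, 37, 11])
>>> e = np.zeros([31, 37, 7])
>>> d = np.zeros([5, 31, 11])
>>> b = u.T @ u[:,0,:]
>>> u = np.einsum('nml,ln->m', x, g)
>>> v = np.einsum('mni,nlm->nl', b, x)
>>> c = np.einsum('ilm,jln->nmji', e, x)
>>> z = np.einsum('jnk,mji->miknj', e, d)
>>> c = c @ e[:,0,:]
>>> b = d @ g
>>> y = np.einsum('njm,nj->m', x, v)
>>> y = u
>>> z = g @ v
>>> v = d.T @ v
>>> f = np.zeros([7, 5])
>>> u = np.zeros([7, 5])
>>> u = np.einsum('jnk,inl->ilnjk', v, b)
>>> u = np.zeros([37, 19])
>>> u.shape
(37, 19)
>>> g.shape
(11, 5)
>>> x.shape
(5, 37, 11)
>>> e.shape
(31, 37, 7)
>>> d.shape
(5, 31, 11)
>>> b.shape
(5, 31, 5)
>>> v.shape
(11, 31, 37)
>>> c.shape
(11, 7, 5, 7)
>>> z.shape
(11, 37)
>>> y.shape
(37,)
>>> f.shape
(7, 5)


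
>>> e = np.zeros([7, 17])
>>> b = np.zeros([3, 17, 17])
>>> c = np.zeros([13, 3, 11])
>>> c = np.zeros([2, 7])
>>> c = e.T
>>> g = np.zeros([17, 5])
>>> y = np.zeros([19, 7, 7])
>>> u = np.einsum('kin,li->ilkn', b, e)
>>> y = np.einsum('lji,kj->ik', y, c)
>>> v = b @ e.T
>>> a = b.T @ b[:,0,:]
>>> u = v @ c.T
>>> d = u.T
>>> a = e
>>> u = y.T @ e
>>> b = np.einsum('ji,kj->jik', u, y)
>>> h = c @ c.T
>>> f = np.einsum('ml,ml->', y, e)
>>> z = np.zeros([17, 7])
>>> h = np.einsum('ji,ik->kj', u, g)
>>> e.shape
(7, 17)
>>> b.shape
(17, 17, 7)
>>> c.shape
(17, 7)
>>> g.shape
(17, 5)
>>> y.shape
(7, 17)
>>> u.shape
(17, 17)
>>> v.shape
(3, 17, 7)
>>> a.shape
(7, 17)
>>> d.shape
(17, 17, 3)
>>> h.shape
(5, 17)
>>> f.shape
()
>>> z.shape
(17, 7)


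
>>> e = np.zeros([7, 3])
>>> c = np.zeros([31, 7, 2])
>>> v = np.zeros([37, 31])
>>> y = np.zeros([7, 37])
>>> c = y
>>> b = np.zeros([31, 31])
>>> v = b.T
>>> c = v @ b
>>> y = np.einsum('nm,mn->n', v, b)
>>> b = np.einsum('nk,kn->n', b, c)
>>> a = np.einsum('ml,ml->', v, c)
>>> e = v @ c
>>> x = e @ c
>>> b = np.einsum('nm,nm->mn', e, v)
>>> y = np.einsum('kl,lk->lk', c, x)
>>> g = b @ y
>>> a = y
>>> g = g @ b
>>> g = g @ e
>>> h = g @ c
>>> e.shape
(31, 31)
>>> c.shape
(31, 31)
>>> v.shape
(31, 31)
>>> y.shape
(31, 31)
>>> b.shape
(31, 31)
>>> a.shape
(31, 31)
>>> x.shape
(31, 31)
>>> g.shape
(31, 31)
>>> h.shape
(31, 31)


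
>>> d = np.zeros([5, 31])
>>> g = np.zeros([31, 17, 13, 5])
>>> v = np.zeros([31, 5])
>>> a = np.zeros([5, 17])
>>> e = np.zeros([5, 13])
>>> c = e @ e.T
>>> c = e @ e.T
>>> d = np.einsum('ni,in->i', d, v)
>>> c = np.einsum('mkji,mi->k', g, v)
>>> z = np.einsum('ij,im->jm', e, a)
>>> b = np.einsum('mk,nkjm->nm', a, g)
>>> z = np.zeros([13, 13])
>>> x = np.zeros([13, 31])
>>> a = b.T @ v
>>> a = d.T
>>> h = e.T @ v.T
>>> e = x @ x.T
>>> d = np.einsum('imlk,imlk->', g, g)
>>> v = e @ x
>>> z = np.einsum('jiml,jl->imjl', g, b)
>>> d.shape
()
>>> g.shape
(31, 17, 13, 5)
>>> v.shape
(13, 31)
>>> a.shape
(31,)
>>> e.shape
(13, 13)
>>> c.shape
(17,)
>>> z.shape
(17, 13, 31, 5)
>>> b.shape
(31, 5)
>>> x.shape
(13, 31)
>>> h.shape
(13, 31)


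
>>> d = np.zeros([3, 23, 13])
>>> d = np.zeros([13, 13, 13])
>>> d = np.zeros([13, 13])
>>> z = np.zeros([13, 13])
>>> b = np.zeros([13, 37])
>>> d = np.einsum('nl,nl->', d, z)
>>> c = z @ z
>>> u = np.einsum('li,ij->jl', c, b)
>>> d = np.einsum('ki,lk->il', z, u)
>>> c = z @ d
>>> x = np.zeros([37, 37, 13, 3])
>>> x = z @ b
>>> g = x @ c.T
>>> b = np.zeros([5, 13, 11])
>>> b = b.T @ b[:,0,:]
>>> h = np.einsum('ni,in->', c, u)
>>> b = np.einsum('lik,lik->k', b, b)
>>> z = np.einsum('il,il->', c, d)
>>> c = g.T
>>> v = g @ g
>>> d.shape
(13, 37)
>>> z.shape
()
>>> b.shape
(11,)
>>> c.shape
(13, 13)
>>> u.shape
(37, 13)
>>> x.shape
(13, 37)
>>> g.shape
(13, 13)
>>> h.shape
()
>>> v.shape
(13, 13)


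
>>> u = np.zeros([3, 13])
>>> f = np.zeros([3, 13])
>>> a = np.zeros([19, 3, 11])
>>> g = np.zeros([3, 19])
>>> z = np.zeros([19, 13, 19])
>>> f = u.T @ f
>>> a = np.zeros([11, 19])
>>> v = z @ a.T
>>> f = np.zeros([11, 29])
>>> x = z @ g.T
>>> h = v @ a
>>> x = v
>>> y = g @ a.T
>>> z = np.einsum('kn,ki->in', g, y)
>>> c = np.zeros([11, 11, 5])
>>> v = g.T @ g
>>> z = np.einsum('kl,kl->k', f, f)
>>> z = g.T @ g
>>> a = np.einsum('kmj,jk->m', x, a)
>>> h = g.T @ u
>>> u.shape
(3, 13)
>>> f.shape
(11, 29)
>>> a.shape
(13,)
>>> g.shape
(3, 19)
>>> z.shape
(19, 19)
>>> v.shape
(19, 19)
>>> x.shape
(19, 13, 11)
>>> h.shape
(19, 13)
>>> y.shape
(3, 11)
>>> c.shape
(11, 11, 5)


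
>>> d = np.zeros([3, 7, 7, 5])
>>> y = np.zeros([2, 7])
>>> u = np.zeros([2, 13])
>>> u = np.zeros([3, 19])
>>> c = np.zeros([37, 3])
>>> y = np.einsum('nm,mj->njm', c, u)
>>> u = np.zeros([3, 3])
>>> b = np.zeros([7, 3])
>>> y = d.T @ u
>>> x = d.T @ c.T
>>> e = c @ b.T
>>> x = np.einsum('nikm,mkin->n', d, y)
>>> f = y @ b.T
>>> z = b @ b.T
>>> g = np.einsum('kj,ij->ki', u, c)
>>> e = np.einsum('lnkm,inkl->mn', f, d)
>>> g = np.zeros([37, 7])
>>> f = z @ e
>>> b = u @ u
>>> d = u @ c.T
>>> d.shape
(3, 37)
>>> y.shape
(5, 7, 7, 3)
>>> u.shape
(3, 3)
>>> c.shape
(37, 3)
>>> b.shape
(3, 3)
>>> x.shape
(3,)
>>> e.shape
(7, 7)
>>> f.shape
(7, 7)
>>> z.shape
(7, 7)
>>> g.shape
(37, 7)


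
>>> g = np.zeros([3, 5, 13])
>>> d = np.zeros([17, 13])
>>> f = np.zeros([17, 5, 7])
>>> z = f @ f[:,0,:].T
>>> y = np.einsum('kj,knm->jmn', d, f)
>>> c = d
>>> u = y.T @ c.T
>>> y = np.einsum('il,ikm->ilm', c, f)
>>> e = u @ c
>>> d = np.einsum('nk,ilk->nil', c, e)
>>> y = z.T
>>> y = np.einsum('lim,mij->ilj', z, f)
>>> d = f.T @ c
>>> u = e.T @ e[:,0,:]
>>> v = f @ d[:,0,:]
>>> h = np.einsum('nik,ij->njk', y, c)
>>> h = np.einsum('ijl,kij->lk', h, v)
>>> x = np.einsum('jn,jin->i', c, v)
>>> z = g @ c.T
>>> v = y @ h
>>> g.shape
(3, 5, 13)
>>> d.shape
(7, 5, 13)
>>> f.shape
(17, 5, 7)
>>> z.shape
(3, 5, 17)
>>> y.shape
(5, 17, 7)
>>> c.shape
(17, 13)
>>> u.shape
(13, 7, 13)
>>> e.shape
(5, 7, 13)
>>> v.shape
(5, 17, 17)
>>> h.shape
(7, 17)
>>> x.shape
(5,)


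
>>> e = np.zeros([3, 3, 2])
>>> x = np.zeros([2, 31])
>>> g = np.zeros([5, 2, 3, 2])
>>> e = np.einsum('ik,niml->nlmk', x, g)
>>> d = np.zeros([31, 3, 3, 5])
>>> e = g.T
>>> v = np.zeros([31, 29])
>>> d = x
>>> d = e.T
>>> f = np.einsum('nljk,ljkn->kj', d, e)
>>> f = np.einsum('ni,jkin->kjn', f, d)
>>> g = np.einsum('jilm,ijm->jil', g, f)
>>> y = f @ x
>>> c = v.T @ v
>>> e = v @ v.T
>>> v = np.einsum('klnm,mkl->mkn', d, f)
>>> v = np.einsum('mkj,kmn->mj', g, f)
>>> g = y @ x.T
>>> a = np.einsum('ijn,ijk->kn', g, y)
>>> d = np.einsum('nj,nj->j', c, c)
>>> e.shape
(31, 31)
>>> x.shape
(2, 31)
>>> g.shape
(2, 5, 2)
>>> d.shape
(29,)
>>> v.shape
(5, 3)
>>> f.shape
(2, 5, 2)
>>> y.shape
(2, 5, 31)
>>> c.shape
(29, 29)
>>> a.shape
(31, 2)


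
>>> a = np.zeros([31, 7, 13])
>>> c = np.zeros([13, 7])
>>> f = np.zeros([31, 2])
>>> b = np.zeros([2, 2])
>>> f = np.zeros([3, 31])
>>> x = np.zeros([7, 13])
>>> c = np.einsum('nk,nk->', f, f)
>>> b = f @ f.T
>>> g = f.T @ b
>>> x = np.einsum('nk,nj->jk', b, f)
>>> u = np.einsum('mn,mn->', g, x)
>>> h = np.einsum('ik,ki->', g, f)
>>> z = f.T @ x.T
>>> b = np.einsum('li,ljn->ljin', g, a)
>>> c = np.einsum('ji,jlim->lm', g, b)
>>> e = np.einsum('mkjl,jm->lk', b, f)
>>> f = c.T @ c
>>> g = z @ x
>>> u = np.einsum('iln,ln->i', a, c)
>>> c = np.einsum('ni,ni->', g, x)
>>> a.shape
(31, 7, 13)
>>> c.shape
()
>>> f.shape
(13, 13)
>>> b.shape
(31, 7, 3, 13)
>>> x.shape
(31, 3)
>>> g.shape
(31, 3)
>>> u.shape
(31,)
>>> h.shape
()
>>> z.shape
(31, 31)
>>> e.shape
(13, 7)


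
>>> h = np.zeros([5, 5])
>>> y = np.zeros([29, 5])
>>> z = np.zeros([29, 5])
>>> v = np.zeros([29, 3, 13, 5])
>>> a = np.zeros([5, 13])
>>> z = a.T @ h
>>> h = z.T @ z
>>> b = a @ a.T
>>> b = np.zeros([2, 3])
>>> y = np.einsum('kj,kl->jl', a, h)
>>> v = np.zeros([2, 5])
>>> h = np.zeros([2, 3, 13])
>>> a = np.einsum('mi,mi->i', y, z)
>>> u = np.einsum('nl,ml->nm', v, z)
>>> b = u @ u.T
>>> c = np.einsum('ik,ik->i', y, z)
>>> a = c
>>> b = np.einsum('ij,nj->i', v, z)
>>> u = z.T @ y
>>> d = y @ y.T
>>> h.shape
(2, 3, 13)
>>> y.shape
(13, 5)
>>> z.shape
(13, 5)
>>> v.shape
(2, 5)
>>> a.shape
(13,)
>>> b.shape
(2,)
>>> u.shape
(5, 5)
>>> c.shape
(13,)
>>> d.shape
(13, 13)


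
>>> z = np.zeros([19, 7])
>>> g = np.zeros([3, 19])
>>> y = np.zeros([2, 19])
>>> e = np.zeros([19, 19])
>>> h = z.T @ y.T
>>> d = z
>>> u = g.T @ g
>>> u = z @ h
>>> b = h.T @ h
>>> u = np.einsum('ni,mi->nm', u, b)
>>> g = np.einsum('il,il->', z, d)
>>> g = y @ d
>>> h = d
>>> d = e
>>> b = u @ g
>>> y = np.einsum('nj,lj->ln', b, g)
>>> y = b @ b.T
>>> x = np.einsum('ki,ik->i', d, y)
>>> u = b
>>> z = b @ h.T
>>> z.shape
(19, 19)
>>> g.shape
(2, 7)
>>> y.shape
(19, 19)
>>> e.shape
(19, 19)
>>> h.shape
(19, 7)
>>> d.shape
(19, 19)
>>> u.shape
(19, 7)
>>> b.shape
(19, 7)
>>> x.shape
(19,)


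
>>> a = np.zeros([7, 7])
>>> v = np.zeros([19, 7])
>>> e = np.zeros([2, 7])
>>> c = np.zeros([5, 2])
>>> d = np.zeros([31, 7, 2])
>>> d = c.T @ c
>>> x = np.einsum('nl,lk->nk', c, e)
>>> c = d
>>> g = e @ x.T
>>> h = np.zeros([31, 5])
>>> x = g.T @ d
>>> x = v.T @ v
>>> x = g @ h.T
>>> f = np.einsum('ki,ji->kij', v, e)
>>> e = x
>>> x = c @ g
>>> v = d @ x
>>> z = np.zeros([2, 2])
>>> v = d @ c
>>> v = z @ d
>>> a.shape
(7, 7)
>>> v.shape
(2, 2)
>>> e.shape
(2, 31)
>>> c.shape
(2, 2)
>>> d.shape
(2, 2)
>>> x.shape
(2, 5)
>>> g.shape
(2, 5)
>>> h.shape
(31, 5)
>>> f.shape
(19, 7, 2)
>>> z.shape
(2, 2)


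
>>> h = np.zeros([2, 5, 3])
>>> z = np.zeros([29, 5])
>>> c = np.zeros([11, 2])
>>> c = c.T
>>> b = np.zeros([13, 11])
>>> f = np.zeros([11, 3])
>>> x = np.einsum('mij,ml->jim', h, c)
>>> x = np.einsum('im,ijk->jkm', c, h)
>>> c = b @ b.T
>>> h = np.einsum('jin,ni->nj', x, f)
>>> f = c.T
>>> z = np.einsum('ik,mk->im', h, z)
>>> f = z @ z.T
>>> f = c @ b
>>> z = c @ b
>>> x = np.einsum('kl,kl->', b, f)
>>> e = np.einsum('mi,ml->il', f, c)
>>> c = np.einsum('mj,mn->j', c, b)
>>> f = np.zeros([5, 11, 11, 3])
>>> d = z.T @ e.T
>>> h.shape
(11, 5)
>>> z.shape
(13, 11)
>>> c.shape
(13,)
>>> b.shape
(13, 11)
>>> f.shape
(5, 11, 11, 3)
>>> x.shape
()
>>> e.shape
(11, 13)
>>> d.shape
(11, 11)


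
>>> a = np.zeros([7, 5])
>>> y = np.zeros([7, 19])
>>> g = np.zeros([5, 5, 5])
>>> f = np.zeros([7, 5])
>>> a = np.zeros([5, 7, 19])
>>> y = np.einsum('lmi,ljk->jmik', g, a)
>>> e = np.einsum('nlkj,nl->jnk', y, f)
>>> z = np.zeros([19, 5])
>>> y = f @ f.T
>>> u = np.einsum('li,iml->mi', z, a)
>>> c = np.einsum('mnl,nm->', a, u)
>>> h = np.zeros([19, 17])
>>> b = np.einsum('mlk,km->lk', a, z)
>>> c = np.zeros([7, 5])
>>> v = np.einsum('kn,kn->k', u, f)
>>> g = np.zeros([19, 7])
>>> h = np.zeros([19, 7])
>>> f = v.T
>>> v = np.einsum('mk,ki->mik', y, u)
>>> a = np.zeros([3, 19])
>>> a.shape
(3, 19)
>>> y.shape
(7, 7)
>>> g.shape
(19, 7)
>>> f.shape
(7,)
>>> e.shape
(19, 7, 5)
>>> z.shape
(19, 5)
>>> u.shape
(7, 5)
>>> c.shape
(7, 5)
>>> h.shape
(19, 7)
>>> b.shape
(7, 19)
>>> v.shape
(7, 5, 7)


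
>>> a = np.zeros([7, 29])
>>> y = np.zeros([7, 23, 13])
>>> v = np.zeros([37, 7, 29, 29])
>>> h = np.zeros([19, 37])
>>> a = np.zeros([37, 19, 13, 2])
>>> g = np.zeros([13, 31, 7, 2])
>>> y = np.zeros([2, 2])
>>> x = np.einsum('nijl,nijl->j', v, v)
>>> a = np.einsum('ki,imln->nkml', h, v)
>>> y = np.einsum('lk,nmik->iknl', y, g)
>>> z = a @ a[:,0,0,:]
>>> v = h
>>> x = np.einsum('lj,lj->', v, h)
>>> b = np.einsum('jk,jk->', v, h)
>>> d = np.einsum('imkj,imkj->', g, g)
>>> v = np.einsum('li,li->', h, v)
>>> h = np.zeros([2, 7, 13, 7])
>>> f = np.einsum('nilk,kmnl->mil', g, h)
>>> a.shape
(29, 19, 7, 29)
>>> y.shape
(7, 2, 13, 2)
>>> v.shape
()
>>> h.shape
(2, 7, 13, 7)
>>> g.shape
(13, 31, 7, 2)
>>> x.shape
()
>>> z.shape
(29, 19, 7, 29)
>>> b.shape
()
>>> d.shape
()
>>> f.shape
(7, 31, 7)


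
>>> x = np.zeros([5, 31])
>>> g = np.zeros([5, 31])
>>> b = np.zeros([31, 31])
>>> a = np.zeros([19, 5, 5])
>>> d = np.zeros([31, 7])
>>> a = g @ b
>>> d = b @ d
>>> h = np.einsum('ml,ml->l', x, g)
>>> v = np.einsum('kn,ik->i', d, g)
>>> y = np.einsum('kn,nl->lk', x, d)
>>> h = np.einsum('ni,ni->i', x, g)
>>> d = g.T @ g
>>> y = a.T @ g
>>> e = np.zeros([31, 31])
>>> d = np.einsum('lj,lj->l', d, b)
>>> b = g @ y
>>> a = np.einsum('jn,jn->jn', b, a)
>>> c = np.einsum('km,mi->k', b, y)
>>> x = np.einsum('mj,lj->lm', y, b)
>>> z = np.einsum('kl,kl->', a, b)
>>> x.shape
(5, 31)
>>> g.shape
(5, 31)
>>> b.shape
(5, 31)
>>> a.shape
(5, 31)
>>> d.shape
(31,)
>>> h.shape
(31,)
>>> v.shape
(5,)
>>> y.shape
(31, 31)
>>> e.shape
(31, 31)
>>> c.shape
(5,)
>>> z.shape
()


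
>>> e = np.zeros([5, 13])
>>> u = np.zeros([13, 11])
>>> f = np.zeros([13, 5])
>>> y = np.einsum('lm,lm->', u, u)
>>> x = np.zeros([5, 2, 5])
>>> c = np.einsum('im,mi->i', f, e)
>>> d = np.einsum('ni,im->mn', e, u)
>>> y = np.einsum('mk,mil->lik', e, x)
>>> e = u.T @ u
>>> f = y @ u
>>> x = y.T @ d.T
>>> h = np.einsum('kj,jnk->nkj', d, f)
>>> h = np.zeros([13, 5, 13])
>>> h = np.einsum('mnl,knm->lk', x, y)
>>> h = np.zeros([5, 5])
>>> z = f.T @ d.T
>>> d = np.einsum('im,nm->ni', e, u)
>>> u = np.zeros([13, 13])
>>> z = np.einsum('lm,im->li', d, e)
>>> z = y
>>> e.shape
(11, 11)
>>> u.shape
(13, 13)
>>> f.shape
(5, 2, 11)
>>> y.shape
(5, 2, 13)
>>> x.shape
(13, 2, 11)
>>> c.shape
(13,)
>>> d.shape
(13, 11)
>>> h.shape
(5, 5)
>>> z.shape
(5, 2, 13)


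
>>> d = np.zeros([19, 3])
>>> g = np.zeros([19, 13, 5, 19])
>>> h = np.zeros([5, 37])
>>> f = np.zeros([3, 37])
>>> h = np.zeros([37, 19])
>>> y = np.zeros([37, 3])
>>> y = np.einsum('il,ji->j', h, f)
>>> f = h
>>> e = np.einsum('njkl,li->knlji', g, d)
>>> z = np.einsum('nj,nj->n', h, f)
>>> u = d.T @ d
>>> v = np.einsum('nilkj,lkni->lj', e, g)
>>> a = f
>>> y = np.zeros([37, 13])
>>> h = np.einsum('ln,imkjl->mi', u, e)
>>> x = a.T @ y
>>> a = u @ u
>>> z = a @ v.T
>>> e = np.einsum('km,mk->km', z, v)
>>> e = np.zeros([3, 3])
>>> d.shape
(19, 3)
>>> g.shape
(19, 13, 5, 19)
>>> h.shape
(19, 5)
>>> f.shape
(37, 19)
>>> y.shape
(37, 13)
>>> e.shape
(3, 3)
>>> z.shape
(3, 19)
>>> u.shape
(3, 3)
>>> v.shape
(19, 3)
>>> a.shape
(3, 3)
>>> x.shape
(19, 13)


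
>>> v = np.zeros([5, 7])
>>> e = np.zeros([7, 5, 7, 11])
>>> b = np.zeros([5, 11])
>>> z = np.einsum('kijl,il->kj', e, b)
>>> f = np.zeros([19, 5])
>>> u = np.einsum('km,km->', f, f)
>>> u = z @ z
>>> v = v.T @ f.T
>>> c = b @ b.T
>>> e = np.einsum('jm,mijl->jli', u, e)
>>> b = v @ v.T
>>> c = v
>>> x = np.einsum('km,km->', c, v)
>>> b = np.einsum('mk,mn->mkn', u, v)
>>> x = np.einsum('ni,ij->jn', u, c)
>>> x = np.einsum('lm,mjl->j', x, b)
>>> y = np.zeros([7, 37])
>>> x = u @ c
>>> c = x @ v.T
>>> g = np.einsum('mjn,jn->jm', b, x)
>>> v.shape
(7, 19)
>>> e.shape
(7, 11, 5)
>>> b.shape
(7, 7, 19)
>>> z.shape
(7, 7)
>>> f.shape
(19, 5)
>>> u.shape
(7, 7)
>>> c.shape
(7, 7)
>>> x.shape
(7, 19)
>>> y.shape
(7, 37)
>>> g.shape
(7, 7)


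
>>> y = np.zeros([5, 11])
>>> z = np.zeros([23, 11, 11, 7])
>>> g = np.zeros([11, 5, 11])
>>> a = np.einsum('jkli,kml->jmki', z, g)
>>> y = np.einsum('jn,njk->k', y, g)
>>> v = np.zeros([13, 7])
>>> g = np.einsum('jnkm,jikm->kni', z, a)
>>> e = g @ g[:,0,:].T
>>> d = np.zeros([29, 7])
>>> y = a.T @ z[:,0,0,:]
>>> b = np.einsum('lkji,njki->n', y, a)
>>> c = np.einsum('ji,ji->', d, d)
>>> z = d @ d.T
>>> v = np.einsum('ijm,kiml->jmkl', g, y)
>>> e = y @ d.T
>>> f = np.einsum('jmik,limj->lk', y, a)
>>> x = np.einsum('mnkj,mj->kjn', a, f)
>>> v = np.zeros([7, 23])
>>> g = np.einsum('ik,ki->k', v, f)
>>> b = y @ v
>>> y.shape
(7, 11, 5, 7)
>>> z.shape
(29, 29)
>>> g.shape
(23,)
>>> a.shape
(23, 5, 11, 7)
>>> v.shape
(7, 23)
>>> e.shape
(7, 11, 5, 29)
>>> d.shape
(29, 7)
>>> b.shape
(7, 11, 5, 23)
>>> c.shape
()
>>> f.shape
(23, 7)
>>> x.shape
(11, 7, 5)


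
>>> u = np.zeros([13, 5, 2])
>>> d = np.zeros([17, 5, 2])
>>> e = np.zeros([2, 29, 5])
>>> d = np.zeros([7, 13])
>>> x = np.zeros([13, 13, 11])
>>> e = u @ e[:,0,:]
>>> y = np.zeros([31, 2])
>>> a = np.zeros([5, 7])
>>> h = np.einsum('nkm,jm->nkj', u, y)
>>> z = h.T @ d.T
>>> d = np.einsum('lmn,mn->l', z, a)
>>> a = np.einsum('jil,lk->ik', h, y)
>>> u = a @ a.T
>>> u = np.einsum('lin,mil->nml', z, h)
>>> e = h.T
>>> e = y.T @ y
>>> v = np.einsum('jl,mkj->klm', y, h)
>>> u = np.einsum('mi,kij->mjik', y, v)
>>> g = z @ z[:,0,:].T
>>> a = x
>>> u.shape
(31, 13, 2, 5)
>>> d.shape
(31,)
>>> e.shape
(2, 2)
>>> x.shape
(13, 13, 11)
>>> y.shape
(31, 2)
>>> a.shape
(13, 13, 11)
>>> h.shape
(13, 5, 31)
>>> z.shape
(31, 5, 7)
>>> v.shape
(5, 2, 13)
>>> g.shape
(31, 5, 31)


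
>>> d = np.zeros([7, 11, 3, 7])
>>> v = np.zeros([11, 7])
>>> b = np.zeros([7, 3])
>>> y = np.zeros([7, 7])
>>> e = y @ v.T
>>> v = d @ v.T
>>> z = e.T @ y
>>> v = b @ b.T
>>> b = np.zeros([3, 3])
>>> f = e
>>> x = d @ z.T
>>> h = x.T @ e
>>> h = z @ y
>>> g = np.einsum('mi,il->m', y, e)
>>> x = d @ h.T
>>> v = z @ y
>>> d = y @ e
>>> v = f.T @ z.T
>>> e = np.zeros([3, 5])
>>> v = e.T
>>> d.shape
(7, 11)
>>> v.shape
(5, 3)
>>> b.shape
(3, 3)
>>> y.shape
(7, 7)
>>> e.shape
(3, 5)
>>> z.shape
(11, 7)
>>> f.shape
(7, 11)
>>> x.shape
(7, 11, 3, 11)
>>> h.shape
(11, 7)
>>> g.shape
(7,)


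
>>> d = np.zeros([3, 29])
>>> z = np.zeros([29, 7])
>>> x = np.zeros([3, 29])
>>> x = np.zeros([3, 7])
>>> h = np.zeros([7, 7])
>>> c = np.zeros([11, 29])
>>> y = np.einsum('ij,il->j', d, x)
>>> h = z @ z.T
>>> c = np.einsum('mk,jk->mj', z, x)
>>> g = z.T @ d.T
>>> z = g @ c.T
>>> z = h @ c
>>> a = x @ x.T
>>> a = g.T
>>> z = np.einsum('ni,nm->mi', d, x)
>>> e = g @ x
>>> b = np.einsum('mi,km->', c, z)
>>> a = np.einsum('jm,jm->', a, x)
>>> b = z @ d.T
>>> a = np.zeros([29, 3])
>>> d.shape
(3, 29)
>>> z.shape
(7, 29)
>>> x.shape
(3, 7)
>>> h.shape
(29, 29)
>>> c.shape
(29, 3)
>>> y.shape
(29,)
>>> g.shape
(7, 3)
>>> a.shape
(29, 3)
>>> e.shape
(7, 7)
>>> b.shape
(7, 3)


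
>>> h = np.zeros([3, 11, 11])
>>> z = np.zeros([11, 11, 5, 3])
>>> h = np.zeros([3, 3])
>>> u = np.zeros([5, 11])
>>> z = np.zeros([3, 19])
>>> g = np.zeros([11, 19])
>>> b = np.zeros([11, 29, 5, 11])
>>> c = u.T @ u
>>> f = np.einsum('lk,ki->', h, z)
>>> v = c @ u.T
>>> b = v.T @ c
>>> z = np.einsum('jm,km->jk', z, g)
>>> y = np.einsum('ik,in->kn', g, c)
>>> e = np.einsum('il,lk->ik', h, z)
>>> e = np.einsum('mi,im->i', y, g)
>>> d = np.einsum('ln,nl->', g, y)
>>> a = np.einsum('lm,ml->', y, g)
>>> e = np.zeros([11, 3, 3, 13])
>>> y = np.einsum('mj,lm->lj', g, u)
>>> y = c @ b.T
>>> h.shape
(3, 3)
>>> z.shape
(3, 11)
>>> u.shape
(5, 11)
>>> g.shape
(11, 19)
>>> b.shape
(5, 11)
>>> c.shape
(11, 11)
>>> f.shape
()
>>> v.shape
(11, 5)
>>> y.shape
(11, 5)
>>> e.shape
(11, 3, 3, 13)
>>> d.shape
()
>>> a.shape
()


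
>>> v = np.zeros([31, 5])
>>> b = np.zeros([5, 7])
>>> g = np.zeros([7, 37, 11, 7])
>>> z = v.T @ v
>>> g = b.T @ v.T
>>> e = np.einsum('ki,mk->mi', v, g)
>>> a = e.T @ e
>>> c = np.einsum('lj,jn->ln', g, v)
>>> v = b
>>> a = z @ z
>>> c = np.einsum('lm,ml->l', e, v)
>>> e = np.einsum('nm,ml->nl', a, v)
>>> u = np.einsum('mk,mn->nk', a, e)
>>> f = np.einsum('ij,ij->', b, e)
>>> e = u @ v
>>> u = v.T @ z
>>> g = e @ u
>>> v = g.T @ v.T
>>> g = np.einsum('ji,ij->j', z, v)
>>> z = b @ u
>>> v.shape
(5, 5)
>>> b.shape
(5, 7)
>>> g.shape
(5,)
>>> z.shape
(5, 5)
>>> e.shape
(7, 7)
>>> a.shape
(5, 5)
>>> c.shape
(7,)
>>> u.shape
(7, 5)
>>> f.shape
()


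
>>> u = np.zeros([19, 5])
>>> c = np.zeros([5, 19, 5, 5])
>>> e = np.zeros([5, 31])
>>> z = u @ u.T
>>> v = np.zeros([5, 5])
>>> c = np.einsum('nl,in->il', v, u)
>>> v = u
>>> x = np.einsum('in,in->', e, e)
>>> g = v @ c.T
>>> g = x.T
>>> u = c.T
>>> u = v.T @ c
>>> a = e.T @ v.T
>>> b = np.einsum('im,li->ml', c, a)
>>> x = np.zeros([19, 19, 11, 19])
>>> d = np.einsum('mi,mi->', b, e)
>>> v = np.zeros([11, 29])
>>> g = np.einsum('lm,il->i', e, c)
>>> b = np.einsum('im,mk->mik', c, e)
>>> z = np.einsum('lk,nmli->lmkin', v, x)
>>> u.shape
(5, 5)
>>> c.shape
(19, 5)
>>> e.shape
(5, 31)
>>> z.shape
(11, 19, 29, 19, 19)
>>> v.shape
(11, 29)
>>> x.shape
(19, 19, 11, 19)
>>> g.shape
(19,)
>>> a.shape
(31, 19)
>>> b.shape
(5, 19, 31)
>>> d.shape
()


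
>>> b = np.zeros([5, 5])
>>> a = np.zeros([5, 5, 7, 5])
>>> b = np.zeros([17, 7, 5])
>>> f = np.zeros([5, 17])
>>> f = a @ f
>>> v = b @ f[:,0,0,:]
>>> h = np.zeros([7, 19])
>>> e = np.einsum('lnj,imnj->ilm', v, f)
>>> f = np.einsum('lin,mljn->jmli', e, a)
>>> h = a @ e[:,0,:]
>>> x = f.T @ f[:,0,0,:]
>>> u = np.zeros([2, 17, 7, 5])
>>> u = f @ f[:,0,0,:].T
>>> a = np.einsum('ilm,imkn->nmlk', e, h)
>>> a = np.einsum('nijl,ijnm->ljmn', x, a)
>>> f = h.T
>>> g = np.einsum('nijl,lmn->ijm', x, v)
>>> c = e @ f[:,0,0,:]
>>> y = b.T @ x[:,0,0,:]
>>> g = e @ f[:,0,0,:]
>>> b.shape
(17, 7, 5)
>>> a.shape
(17, 5, 7, 17)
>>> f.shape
(5, 7, 5, 5)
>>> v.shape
(17, 7, 17)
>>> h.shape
(5, 5, 7, 5)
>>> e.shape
(5, 17, 5)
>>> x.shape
(17, 5, 5, 17)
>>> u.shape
(7, 5, 5, 7)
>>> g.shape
(5, 17, 5)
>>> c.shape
(5, 17, 5)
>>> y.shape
(5, 7, 17)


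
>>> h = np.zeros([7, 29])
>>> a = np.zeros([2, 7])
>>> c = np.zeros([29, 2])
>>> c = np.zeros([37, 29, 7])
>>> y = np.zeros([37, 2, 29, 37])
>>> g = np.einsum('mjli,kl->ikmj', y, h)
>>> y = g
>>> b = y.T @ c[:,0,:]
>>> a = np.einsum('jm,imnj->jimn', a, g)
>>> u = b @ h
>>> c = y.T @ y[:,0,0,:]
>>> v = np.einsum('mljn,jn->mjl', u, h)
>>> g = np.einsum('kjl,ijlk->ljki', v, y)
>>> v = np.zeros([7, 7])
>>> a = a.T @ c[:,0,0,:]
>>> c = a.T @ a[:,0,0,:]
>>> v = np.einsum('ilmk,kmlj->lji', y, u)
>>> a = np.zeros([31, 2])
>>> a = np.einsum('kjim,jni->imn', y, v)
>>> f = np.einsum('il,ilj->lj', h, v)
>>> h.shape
(7, 29)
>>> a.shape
(37, 2, 29)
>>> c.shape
(2, 37, 7, 2)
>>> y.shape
(37, 7, 37, 2)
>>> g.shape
(37, 7, 2, 37)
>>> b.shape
(2, 37, 7, 7)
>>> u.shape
(2, 37, 7, 29)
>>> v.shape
(7, 29, 37)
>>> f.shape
(29, 37)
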